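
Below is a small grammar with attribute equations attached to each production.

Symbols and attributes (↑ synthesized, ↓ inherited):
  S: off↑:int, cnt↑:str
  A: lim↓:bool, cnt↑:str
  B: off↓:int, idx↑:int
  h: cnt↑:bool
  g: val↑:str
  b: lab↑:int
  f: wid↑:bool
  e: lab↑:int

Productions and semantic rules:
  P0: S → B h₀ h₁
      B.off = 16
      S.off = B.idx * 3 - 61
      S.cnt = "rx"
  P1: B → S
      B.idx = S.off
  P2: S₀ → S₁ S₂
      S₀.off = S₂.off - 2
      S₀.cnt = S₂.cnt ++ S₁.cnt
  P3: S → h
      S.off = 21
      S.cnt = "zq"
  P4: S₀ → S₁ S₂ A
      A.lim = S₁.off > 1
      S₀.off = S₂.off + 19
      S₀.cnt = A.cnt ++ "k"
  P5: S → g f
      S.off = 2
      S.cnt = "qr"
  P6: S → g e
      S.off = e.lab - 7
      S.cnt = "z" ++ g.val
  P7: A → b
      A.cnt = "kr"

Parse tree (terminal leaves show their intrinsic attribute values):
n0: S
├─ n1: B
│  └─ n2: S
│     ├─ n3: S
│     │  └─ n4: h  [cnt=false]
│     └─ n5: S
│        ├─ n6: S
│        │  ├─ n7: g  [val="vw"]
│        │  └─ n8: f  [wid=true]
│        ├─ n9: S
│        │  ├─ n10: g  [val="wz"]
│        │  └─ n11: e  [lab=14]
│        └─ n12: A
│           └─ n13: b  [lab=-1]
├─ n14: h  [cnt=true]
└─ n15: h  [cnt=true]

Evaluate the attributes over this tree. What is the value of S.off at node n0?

11

1. n1.off = 16  [16]
2. n4.cnt = false  [terminal]
3. n3.off = 21  [21]
4. n3.cnt = "zq"  ["zq"]
5. n7.val = "vw"  [terminal]
6. n8.wid = true  [terminal]
7. n6.off = 2  [2]
8. n6.cnt = "qr"  ["qr"]
9. n10.val = "wz"  [terminal]
10. n11.lab = 14  [terminal]
11. n9.off = 7  [e.lab - 7]
12. n9.cnt = "zwz"  ["z" ++ g.val]
13. n12.lim = true  [S₁.off > 1]
14. n13.lab = -1  [terminal]
15. n12.cnt = "kr"  ["kr"]
16. n5.off = 26  [S₂.off + 19]
17. n5.cnt = "krk"  [A.cnt ++ "k"]
18. n2.off = 24  [S₂.off - 2]
19. n2.cnt = "krkzq"  [S₂.cnt ++ S₁.cnt]
20. n1.idx = 24  [S.off]
21. n14.cnt = true  [terminal]
22. n15.cnt = true  [terminal]
23. n0.off = 11  [B.idx * 3 - 61]
24. n0.cnt = "rx"  ["rx"]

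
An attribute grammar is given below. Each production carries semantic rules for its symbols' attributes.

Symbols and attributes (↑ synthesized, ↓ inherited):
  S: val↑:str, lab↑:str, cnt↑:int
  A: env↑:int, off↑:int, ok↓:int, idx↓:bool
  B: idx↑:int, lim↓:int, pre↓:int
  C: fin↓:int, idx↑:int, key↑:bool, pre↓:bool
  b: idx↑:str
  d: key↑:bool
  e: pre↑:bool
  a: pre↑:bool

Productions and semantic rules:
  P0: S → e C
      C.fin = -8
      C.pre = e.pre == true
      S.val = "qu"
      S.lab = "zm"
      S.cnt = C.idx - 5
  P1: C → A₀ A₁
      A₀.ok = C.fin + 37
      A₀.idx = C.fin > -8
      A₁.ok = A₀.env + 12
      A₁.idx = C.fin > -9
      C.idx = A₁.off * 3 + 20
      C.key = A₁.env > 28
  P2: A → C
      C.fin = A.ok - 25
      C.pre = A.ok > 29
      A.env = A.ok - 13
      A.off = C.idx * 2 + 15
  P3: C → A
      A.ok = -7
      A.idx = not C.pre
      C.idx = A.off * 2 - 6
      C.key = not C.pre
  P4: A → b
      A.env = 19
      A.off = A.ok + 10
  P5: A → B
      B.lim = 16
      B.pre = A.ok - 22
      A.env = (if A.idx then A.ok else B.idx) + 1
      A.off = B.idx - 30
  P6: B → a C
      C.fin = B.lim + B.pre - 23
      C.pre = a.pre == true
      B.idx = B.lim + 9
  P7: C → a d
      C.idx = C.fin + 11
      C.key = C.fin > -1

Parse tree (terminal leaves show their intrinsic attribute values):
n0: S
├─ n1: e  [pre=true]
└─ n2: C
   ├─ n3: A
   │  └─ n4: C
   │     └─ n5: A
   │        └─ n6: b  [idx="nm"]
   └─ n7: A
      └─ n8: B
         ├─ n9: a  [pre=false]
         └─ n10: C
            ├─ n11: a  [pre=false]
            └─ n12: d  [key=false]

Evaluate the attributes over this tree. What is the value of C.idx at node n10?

1. n1.pre = true  [terminal]
2. n2.fin = -8  [-8]
3. n2.pre = true  [e.pre == true]
4. n3.ok = 29  [C.fin + 37]
5. n3.idx = false  [C.fin > -8]
6. n4.fin = 4  [A.ok - 25]
7. n4.pre = false  [A.ok > 29]
8. n5.ok = -7  [-7]
9. n5.idx = true  [not C.pre]
10. n6.idx = "nm"  [terminal]
11. n5.env = 19  [19]
12. n5.off = 3  [A.ok + 10]
13. n4.idx = 0  [A.off * 2 - 6]
14. n4.key = true  [not C.pre]
15. n3.env = 16  [A.ok - 13]
16. n3.off = 15  [C.idx * 2 + 15]
17. n7.ok = 28  [A₀.env + 12]
18. n7.idx = true  [C.fin > -9]
19. n8.lim = 16  [16]
20. n8.pre = 6  [A.ok - 22]
21. n9.pre = false  [terminal]
22. n10.fin = -1  [B.lim + B.pre - 23]
23. n10.pre = false  [a.pre == true]
24. n11.pre = false  [terminal]
25. n12.key = false  [terminal]
26. n10.idx = 10  [C.fin + 11]
27. n10.key = false  [C.fin > -1]
28. n8.idx = 25  [B.lim + 9]
29. n7.env = 29  [(if A.idx then A.ok else B.idx) + 1]
30. n7.off = -5  [B.idx - 30]
31. n2.idx = 5  [A₁.off * 3 + 20]
32. n2.key = true  [A₁.env > 28]
33. n0.val = "qu"  ["qu"]
34. n0.lab = "zm"  ["zm"]
35. n0.cnt = 0  [C.idx - 5]

10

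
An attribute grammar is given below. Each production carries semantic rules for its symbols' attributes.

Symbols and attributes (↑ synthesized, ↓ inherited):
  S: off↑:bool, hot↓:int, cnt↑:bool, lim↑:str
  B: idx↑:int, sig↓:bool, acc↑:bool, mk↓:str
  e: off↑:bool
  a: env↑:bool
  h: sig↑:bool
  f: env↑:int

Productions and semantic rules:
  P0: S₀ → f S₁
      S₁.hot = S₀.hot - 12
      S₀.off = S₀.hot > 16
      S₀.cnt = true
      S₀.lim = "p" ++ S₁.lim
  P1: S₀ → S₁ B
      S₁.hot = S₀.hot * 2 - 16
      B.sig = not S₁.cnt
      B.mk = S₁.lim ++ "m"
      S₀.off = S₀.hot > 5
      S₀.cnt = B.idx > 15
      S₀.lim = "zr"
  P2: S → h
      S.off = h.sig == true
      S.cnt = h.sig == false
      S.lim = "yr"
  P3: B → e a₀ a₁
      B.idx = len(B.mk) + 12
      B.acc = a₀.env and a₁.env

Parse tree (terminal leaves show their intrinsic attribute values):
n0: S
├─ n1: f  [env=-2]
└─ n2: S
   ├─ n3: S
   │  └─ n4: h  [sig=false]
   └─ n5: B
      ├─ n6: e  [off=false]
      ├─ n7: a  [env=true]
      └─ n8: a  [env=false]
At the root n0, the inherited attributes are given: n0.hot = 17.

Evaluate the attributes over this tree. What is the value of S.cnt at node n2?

1. n0.hot = 17  [given at root]
2. n1.env = -2  [terminal]
3. n2.hot = 5  [S₀.hot - 12]
4. n3.hot = -6  [S₀.hot * 2 - 16]
5. n4.sig = false  [terminal]
6. n3.off = false  [h.sig == true]
7. n3.cnt = true  [h.sig == false]
8. n3.lim = "yr"  ["yr"]
9. n5.sig = false  [not S₁.cnt]
10. n5.mk = "yrm"  [S₁.lim ++ "m"]
11. n6.off = false  [terminal]
12. n7.env = true  [terminal]
13. n8.env = false  [terminal]
14. n5.idx = 15  [len(B.mk) + 12]
15. n5.acc = false  [a₀.env and a₁.env]
16. n2.off = false  [S₀.hot > 5]
17. n2.cnt = false  [B.idx > 15]
18. n2.lim = "zr"  ["zr"]
19. n0.off = true  [S₀.hot > 16]
20. n0.cnt = true  [true]
21. n0.lim = "pzr"  ["p" ++ S₁.lim]

false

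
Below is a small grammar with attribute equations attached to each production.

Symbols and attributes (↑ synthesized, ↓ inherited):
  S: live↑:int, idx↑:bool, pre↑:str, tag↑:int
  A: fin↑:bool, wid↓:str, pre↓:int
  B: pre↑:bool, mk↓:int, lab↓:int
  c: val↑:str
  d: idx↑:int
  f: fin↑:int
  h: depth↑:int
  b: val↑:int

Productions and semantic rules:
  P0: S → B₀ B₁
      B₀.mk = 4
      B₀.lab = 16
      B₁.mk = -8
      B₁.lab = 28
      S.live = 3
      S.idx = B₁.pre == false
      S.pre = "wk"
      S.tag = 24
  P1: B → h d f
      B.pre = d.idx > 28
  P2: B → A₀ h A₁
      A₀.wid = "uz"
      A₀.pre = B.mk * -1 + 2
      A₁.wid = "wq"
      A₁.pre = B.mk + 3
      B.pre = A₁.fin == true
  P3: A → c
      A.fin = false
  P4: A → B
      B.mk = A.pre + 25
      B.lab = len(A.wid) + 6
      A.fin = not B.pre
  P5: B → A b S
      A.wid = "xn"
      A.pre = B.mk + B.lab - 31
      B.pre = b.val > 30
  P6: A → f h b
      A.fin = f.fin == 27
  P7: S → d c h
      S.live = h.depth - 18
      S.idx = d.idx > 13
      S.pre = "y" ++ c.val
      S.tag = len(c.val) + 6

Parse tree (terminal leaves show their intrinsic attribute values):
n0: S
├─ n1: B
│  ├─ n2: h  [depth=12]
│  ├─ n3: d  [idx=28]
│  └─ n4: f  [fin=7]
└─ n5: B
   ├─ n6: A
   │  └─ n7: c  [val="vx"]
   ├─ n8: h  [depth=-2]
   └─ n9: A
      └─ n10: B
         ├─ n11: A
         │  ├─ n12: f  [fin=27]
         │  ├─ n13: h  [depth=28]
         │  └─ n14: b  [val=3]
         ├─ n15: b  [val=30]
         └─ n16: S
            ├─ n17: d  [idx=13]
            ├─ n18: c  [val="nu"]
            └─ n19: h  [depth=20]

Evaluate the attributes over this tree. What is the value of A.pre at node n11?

1. n1.mk = 4  [4]
2. n1.lab = 16  [16]
3. n2.depth = 12  [terminal]
4. n3.idx = 28  [terminal]
5. n4.fin = 7  [terminal]
6. n1.pre = false  [d.idx > 28]
7. n5.mk = -8  [-8]
8. n5.lab = 28  [28]
9. n6.wid = "uz"  ["uz"]
10. n6.pre = 10  [B.mk * -1 + 2]
11. n7.val = "vx"  [terminal]
12. n6.fin = false  [false]
13. n8.depth = -2  [terminal]
14. n9.wid = "wq"  ["wq"]
15. n9.pre = -5  [B.mk + 3]
16. n10.mk = 20  [A.pre + 25]
17. n10.lab = 8  [len(A.wid) + 6]
18. n11.wid = "xn"  ["xn"]
19. n11.pre = -3  [B.mk + B.lab - 31]
20. n12.fin = 27  [terminal]
21. n13.depth = 28  [terminal]
22. n14.val = 3  [terminal]
23. n11.fin = true  [f.fin == 27]
24. n15.val = 30  [terminal]
25. n17.idx = 13  [terminal]
26. n18.val = "nu"  [terminal]
27. n19.depth = 20  [terminal]
28. n16.live = 2  [h.depth - 18]
29. n16.idx = false  [d.idx > 13]
30. n16.pre = "ynu"  ["y" ++ c.val]
31. n16.tag = 8  [len(c.val) + 6]
32. n10.pre = false  [b.val > 30]
33. n9.fin = true  [not B.pre]
34. n5.pre = true  [A₁.fin == true]
35. n0.live = 3  [3]
36. n0.idx = false  [B₁.pre == false]
37. n0.pre = "wk"  ["wk"]
38. n0.tag = 24  [24]

-3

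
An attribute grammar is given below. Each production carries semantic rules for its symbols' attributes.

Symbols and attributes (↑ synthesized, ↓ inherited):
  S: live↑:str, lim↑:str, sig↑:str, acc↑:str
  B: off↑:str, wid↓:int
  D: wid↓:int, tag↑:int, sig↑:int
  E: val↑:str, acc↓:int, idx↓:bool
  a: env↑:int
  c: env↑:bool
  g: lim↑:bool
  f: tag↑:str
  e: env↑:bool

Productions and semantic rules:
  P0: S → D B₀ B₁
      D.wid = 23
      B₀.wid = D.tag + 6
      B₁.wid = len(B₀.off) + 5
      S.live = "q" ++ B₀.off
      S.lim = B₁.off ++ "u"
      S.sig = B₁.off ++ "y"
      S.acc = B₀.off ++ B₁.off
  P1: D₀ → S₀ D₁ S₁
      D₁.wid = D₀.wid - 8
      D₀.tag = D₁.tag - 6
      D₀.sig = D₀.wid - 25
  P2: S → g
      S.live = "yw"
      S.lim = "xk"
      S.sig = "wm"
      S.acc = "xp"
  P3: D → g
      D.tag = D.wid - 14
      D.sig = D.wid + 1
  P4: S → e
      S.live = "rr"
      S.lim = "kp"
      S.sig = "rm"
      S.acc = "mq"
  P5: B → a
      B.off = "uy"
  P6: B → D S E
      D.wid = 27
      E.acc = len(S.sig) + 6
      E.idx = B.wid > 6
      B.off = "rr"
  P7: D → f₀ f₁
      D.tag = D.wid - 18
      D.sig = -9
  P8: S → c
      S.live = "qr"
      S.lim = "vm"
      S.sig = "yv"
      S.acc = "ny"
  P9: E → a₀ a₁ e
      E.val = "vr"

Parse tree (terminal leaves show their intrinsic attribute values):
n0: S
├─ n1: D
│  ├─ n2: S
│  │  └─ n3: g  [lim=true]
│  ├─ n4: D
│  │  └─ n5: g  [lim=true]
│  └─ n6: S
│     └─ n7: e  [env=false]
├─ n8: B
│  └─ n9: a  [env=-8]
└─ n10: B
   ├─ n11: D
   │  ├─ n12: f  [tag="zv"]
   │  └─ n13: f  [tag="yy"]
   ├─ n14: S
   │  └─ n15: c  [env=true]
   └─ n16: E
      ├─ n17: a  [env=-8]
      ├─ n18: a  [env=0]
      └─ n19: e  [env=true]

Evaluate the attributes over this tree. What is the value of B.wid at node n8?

1. n1.wid = 23  [23]
2. n3.lim = true  [terminal]
3. n2.live = "yw"  ["yw"]
4. n2.lim = "xk"  ["xk"]
5. n2.sig = "wm"  ["wm"]
6. n2.acc = "xp"  ["xp"]
7. n4.wid = 15  [D₀.wid - 8]
8. n5.lim = true  [terminal]
9. n4.tag = 1  [D.wid - 14]
10. n4.sig = 16  [D.wid + 1]
11. n7.env = false  [terminal]
12. n6.live = "rr"  ["rr"]
13. n6.lim = "kp"  ["kp"]
14. n6.sig = "rm"  ["rm"]
15. n6.acc = "mq"  ["mq"]
16. n1.tag = -5  [D₁.tag - 6]
17. n1.sig = -2  [D₀.wid - 25]
18. n8.wid = 1  [D.tag + 6]
19. n9.env = -8  [terminal]
20. n8.off = "uy"  ["uy"]
21. n10.wid = 7  [len(B₀.off) + 5]
22. n11.wid = 27  [27]
23. n12.tag = "zv"  [terminal]
24. n13.tag = "yy"  [terminal]
25. n11.tag = 9  [D.wid - 18]
26. n11.sig = -9  [-9]
27. n15.env = true  [terminal]
28. n14.live = "qr"  ["qr"]
29. n14.lim = "vm"  ["vm"]
30. n14.sig = "yv"  ["yv"]
31. n14.acc = "ny"  ["ny"]
32. n16.acc = 8  [len(S.sig) + 6]
33. n16.idx = true  [B.wid > 6]
34. n17.env = -8  [terminal]
35. n18.env = 0  [terminal]
36. n19.env = true  [terminal]
37. n16.val = "vr"  ["vr"]
38. n10.off = "rr"  ["rr"]
39. n0.live = "quy"  ["q" ++ B₀.off]
40. n0.lim = "rru"  [B₁.off ++ "u"]
41. n0.sig = "rry"  [B₁.off ++ "y"]
42. n0.acc = "uyrr"  [B₀.off ++ B₁.off]

1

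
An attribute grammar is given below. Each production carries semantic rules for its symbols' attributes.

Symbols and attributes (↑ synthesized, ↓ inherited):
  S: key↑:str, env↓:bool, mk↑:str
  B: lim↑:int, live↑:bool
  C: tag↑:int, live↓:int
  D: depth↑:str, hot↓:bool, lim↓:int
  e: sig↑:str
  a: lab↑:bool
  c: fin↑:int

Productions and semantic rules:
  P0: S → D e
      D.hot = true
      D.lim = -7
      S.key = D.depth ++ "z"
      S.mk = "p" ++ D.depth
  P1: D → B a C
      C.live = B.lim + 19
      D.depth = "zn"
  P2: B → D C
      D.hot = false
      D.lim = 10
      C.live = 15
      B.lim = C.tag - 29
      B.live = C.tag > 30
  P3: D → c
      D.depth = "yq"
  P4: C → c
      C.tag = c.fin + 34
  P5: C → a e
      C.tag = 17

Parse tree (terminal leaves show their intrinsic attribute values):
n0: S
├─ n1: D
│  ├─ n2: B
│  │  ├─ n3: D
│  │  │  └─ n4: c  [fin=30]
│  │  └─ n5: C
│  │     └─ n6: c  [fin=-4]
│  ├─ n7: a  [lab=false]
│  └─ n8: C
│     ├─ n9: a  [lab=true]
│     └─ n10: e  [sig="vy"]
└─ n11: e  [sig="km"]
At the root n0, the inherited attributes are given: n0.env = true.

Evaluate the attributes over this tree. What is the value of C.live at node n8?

1. n0.env = true  [given at root]
2. n1.hot = true  [true]
3. n1.lim = -7  [-7]
4. n3.hot = false  [false]
5. n3.lim = 10  [10]
6. n4.fin = 30  [terminal]
7. n3.depth = "yq"  ["yq"]
8. n5.live = 15  [15]
9. n6.fin = -4  [terminal]
10. n5.tag = 30  [c.fin + 34]
11. n2.lim = 1  [C.tag - 29]
12. n2.live = false  [C.tag > 30]
13. n7.lab = false  [terminal]
14. n8.live = 20  [B.lim + 19]
15. n9.lab = true  [terminal]
16. n10.sig = "vy"  [terminal]
17. n8.tag = 17  [17]
18. n1.depth = "zn"  ["zn"]
19. n11.sig = "km"  [terminal]
20. n0.key = "znz"  [D.depth ++ "z"]
21. n0.mk = "pzn"  ["p" ++ D.depth]

20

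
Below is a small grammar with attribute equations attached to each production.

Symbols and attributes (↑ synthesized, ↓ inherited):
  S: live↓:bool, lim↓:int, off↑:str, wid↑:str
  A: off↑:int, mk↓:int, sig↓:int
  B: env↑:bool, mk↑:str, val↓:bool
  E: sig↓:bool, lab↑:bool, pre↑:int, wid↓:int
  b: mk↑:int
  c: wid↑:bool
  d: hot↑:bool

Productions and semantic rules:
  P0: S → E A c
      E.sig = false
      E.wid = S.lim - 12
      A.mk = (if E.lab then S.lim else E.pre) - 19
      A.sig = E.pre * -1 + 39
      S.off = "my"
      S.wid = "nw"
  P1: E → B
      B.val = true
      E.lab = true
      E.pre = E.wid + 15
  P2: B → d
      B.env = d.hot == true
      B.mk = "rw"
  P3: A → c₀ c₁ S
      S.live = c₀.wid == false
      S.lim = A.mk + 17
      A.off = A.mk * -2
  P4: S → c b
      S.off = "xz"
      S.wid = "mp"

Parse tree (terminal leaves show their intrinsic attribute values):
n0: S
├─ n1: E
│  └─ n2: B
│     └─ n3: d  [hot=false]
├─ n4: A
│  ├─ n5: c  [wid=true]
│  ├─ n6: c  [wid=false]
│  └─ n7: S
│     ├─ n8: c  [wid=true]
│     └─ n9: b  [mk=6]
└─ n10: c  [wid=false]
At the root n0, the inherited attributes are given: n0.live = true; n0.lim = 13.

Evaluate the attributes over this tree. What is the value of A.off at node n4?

1. n0.live = true  [given at root]
2. n0.lim = 13  [given at root]
3. n1.sig = false  [false]
4. n1.wid = 1  [S.lim - 12]
5. n2.val = true  [true]
6. n3.hot = false  [terminal]
7. n2.env = false  [d.hot == true]
8. n2.mk = "rw"  ["rw"]
9. n1.lab = true  [true]
10. n1.pre = 16  [E.wid + 15]
11. n4.mk = -6  [(if E.lab then S.lim else E.pre) - 19]
12. n4.sig = 23  [E.pre * -1 + 39]
13. n5.wid = true  [terminal]
14. n6.wid = false  [terminal]
15. n7.live = false  [c₀.wid == false]
16. n7.lim = 11  [A.mk + 17]
17. n8.wid = true  [terminal]
18. n9.mk = 6  [terminal]
19. n7.off = "xz"  ["xz"]
20. n7.wid = "mp"  ["mp"]
21. n4.off = 12  [A.mk * -2]
22. n10.wid = false  [terminal]
23. n0.off = "my"  ["my"]
24. n0.wid = "nw"  ["nw"]

12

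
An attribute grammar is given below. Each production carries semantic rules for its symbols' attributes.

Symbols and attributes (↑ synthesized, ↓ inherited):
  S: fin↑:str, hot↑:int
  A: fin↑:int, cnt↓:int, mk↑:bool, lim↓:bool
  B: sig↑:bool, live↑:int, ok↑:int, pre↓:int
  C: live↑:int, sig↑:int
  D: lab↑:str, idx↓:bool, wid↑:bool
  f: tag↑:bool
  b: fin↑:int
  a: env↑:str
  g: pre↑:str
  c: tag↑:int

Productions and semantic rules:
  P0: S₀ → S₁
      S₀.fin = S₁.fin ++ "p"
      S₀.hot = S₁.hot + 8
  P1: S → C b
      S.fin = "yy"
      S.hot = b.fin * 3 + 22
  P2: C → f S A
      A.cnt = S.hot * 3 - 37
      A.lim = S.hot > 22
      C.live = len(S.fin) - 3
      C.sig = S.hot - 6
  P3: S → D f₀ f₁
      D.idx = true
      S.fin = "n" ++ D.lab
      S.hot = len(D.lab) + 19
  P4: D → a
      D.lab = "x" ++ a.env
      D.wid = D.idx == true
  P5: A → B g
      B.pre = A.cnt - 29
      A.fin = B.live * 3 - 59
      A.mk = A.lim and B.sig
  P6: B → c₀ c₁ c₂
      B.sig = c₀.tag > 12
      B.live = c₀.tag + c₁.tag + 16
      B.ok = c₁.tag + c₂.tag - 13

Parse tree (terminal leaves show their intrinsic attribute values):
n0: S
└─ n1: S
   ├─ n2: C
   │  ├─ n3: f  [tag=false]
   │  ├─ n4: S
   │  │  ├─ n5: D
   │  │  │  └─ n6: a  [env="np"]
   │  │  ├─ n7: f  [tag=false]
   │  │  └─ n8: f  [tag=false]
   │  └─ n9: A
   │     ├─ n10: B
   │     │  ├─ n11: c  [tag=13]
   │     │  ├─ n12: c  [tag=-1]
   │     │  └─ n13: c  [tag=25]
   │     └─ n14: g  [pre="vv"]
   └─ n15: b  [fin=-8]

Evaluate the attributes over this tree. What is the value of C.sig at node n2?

1. n3.tag = false  [terminal]
2. n5.idx = true  [true]
3. n6.env = "np"  [terminal]
4. n5.lab = "xnp"  ["x" ++ a.env]
5. n5.wid = true  [D.idx == true]
6. n7.tag = false  [terminal]
7. n8.tag = false  [terminal]
8. n4.fin = "nxnp"  ["n" ++ D.lab]
9. n4.hot = 22  [len(D.lab) + 19]
10. n9.cnt = 29  [S.hot * 3 - 37]
11. n9.lim = false  [S.hot > 22]
12. n10.pre = 0  [A.cnt - 29]
13. n11.tag = 13  [terminal]
14. n12.tag = -1  [terminal]
15. n13.tag = 25  [terminal]
16. n10.sig = true  [c₀.tag > 12]
17. n10.live = 28  [c₀.tag + c₁.tag + 16]
18. n10.ok = 11  [c₁.tag + c₂.tag - 13]
19. n14.pre = "vv"  [terminal]
20. n9.fin = 25  [B.live * 3 - 59]
21. n9.mk = false  [A.lim and B.sig]
22. n2.live = 1  [len(S.fin) - 3]
23. n2.sig = 16  [S.hot - 6]
24. n15.fin = -8  [terminal]
25. n1.fin = "yy"  ["yy"]
26. n1.hot = -2  [b.fin * 3 + 22]
27. n0.fin = "yyp"  [S₁.fin ++ "p"]
28. n0.hot = 6  [S₁.hot + 8]

16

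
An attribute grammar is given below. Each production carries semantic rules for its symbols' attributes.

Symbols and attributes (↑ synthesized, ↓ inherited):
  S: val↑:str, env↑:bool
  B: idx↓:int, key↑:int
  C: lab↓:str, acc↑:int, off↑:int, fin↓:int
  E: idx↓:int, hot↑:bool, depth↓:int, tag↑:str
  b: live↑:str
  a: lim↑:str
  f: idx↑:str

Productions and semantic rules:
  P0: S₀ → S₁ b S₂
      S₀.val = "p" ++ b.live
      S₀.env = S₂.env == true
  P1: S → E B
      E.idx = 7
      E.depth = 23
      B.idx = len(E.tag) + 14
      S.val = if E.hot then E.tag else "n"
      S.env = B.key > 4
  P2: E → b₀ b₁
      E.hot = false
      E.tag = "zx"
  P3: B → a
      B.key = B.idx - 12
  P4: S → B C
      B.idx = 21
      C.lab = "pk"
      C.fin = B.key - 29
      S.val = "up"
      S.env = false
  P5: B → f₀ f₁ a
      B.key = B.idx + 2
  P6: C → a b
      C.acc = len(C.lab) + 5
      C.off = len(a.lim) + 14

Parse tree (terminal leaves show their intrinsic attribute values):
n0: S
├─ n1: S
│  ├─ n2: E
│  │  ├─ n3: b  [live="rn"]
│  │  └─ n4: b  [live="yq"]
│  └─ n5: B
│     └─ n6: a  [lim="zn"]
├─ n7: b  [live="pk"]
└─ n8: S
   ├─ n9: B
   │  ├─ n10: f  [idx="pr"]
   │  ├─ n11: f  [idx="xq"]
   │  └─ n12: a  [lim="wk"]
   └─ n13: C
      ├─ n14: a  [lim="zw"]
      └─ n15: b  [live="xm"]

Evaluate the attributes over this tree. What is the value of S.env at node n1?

1. n2.idx = 7  [7]
2. n2.depth = 23  [23]
3. n3.live = "rn"  [terminal]
4. n4.live = "yq"  [terminal]
5. n2.hot = false  [false]
6. n2.tag = "zx"  ["zx"]
7. n5.idx = 16  [len(E.tag) + 14]
8. n6.lim = "zn"  [terminal]
9. n5.key = 4  [B.idx - 12]
10. n1.val = "n"  [if E.hot then E.tag else "n"]
11. n1.env = false  [B.key > 4]
12. n7.live = "pk"  [terminal]
13. n9.idx = 21  [21]
14. n10.idx = "pr"  [terminal]
15. n11.idx = "xq"  [terminal]
16. n12.lim = "wk"  [terminal]
17. n9.key = 23  [B.idx + 2]
18. n13.lab = "pk"  ["pk"]
19. n13.fin = -6  [B.key - 29]
20. n14.lim = "zw"  [terminal]
21. n15.live = "xm"  [terminal]
22. n13.acc = 7  [len(C.lab) + 5]
23. n13.off = 16  [len(a.lim) + 14]
24. n8.val = "up"  ["up"]
25. n8.env = false  [false]
26. n0.val = "ppk"  ["p" ++ b.live]
27. n0.env = false  [S₂.env == true]

false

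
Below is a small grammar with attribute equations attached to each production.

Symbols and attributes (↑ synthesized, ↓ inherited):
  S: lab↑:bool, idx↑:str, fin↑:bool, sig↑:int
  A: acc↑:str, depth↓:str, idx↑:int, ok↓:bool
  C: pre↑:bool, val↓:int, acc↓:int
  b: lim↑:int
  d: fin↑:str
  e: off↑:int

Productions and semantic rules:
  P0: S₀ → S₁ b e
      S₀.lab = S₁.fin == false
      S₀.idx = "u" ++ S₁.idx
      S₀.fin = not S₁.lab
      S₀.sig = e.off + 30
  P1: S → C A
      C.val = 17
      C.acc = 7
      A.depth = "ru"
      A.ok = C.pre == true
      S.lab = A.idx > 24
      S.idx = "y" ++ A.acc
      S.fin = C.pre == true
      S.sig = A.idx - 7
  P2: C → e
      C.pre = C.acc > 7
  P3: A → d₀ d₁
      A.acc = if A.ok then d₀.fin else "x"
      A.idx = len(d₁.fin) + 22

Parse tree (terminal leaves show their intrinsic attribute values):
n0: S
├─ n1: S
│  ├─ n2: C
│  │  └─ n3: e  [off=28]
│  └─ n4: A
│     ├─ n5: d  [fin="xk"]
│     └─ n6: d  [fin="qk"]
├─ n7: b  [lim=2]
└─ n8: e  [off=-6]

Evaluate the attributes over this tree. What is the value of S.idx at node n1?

"yx"

1. n2.val = 17  [17]
2. n2.acc = 7  [7]
3. n3.off = 28  [terminal]
4. n2.pre = false  [C.acc > 7]
5. n4.depth = "ru"  ["ru"]
6. n4.ok = false  [C.pre == true]
7. n5.fin = "xk"  [terminal]
8. n6.fin = "qk"  [terminal]
9. n4.acc = "x"  [if A.ok then d₀.fin else "x"]
10. n4.idx = 24  [len(d₁.fin) + 22]
11. n1.lab = false  [A.idx > 24]
12. n1.idx = "yx"  ["y" ++ A.acc]
13. n1.fin = false  [C.pre == true]
14. n1.sig = 17  [A.idx - 7]
15. n7.lim = 2  [terminal]
16. n8.off = -6  [terminal]
17. n0.lab = true  [S₁.fin == false]
18. n0.idx = "uyx"  ["u" ++ S₁.idx]
19. n0.fin = true  [not S₁.lab]
20. n0.sig = 24  [e.off + 30]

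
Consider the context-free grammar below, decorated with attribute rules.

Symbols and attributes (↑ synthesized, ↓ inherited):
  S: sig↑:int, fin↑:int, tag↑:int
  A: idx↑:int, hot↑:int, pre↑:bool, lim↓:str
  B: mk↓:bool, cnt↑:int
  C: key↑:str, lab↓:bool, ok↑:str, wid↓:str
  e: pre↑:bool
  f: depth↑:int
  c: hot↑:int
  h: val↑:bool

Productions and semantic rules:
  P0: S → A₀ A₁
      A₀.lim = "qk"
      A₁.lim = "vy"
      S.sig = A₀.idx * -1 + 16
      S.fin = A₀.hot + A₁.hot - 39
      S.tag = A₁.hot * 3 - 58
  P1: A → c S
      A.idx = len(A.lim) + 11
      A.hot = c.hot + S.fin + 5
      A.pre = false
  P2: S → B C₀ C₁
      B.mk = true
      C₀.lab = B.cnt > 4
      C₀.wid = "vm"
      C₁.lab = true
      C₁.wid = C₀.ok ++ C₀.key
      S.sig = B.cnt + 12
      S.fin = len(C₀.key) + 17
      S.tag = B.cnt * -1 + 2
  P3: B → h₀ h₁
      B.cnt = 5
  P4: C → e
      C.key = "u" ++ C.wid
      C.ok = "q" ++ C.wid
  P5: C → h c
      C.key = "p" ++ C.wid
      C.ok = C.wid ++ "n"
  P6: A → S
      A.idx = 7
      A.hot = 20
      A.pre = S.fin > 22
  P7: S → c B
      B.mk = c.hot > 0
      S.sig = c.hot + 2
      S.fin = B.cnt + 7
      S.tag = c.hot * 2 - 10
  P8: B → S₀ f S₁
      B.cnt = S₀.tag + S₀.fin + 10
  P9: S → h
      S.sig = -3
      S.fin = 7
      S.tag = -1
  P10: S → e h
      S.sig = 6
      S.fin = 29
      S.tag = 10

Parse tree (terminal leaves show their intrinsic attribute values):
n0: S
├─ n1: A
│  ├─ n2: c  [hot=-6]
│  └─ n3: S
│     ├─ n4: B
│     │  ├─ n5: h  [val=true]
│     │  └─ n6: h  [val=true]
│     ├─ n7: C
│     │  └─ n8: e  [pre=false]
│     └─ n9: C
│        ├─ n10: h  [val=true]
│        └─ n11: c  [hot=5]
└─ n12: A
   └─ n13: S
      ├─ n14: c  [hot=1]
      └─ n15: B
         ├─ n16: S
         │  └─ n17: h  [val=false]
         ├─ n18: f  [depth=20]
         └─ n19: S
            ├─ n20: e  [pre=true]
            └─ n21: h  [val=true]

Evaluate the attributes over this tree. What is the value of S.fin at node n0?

0

1. n1.lim = "qk"  ["qk"]
2. n2.hot = -6  [terminal]
3. n4.mk = true  [true]
4. n5.val = true  [terminal]
5. n6.val = true  [terminal]
6. n4.cnt = 5  [5]
7. n7.lab = true  [B.cnt > 4]
8. n7.wid = "vm"  ["vm"]
9. n8.pre = false  [terminal]
10. n7.key = "uvm"  ["u" ++ C.wid]
11. n7.ok = "qvm"  ["q" ++ C.wid]
12. n9.lab = true  [true]
13. n9.wid = "qvmuvm"  [C₀.ok ++ C₀.key]
14. n10.val = true  [terminal]
15. n11.hot = 5  [terminal]
16. n9.key = "pqvmuvm"  ["p" ++ C.wid]
17. n9.ok = "qvmuvmn"  [C.wid ++ "n"]
18. n3.sig = 17  [B.cnt + 12]
19. n3.fin = 20  [len(C₀.key) + 17]
20. n3.tag = -3  [B.cnt * -1 + 2]
21. n1.idx = 13  [len(A.lim) + 11]
22. n1.hot = 19  [c.hot + S.fin + 5]
23. n1.pre = false  [false]
24. n12.lim = "vy"  ["vy"]
25. n14.hot = 1  [terminal]
26. n15.mk = true  [c.hot > 0]
27. n17.val = false  [terminal]
28. n16.sig = -3  [-3]
29. n16.fin = 7  [7]
30. n16.tag = -1  [-1]
31. n18.depth = 20  [terminal]
32. n20.pre = true  [terminal]
33. n21.val = true  [terminal]
34. n19.sig = 6  [6]
35. n19.fin = 29  [29]
36. n19.tag = 10  [10]
37. n15.cnt = 16  [S₀.tag + S₀.fin + 10]
38. n13.sig = 3  [c.hot + 2]
39. n13.fin = 23  [B.cnt + 7]
40. n13.tag = -8  [c.hot * 2 - 10]
41. n12.idx = 7  [7]
42. n12.hot = 20  [20]
43. n12.pre = true  [S.fin > 22]
44. n0.sig = 3  [A₀.idx * -1 + 16]
45. n0.fin = 0  [A₀.hot + A₁.hot - 39]
46. n0.tag = 2  [A₁.hot * 3 - 58]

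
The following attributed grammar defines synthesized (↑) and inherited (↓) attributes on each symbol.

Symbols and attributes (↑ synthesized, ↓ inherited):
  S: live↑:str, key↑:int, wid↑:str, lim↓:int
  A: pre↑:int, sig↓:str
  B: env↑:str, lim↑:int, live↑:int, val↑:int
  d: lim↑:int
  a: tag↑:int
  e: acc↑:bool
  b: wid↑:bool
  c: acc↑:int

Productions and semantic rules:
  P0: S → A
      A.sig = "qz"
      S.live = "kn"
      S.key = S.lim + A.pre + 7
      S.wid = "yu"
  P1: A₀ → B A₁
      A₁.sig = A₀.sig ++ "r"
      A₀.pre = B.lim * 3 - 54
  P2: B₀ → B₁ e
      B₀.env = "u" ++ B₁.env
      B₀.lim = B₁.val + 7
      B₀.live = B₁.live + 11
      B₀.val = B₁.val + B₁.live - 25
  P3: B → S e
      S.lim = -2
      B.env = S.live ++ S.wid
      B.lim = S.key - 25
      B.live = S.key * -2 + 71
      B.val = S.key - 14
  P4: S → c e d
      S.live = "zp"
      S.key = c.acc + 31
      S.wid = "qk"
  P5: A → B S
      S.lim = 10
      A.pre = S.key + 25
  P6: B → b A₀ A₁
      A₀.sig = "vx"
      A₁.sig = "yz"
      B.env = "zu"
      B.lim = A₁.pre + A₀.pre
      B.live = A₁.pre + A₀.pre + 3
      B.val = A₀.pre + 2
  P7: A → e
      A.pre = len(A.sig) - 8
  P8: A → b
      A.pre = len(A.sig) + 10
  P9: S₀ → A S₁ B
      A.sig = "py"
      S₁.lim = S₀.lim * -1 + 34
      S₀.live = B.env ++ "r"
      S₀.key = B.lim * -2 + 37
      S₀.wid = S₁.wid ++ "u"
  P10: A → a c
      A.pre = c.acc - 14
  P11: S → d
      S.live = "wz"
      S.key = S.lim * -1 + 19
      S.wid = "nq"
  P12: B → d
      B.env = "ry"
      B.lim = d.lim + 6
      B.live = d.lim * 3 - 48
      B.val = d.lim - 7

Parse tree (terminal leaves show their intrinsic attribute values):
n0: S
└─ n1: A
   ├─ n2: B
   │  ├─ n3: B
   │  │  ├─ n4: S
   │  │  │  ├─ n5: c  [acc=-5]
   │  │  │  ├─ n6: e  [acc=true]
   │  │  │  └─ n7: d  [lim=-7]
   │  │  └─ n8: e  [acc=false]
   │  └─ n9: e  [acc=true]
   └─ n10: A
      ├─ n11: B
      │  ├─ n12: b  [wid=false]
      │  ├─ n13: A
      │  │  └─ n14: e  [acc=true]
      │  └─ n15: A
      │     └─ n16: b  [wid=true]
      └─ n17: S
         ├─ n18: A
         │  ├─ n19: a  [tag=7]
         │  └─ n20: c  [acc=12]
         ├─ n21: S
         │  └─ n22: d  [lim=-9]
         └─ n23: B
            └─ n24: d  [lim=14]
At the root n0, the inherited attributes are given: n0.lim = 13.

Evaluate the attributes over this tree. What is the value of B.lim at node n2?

19

1. n0.lim = 13  [given at root]
2. n1.sig = "qz"  ["qz"]
3. n4.lim = -2  [-2]
4. n5.acc = -5  [terminal]
5. n6.acc = true  [terminal]
6. n7.lim = -7  [terminal]
7. n4.live = "zp"  ["zp"]
8. n4.key = 26  [c.acc + 31]
9. n4.wid = "qk"  ["qk"]
10. n8.acc = false  [terminal]
11. n3.env = "zpqk"  [S.live ++ S.wid]
12. n3.lim = 1  [S.key - 25]
13. n3.live = 19  [S.key * -2 + 71]
14. n3.val = 12  [S.key - 14]
15. n9.acc = true  [terminal]
16. n2.env = "uzpqk"  ["u" ++ B₁.env]
17. n2.lim = 19  [B₁.val + 7]
18. n2.live = 30  [B₁.live + 11]
19. n2.val = 6  [B₁.val + B₁.live - 25]
20. n10.sig = "qzr"  [A₀.sig ++ "r"]
21. n12.wid = false  [terminal]
22. n13.sig = "vx"  ["vx"]
23. n14.acc = true  [terminal]
24. n13.pre = -6  [len(A.sig) - 8]
25. n15.sig = "yz"  ["yz"]
26. n16.wid = true  [terminal]
27. n15.pre = 12  [len(A.sig) + 10]
28. n11.env = "zu"  ["zu"]
29. n11.lim = 6  [A₁.pre + A₀.pre]
30. n11.live = 9  [A₁.pre + A₀.pre + 3]
31. n11.val = -4  [A₀.pre + 2]
32. n17.lim = 10  [10]
33. n18.sig = "py"  ["py"]
34. n19.tag = 7  [terminal]
35. n20.acc = 12  [terminal]
36. n18.pre = -2  [c.acc - 14]
37. n21.lim = 24  [S₀.lim * -1 + 34]
38. n22.lim = -9  [terminal]
39. n21.live = "wz"  ["wz"]
40. n21.key = -5  [S.lim * -1 + 19]
41. n21.wid = "nq"  ["nq"]
42. n24.lim = 14  [terminal]
43. n23.env = "ry"  ["ry"]
44. n23.lim = 20  [d.lim + 6]
45. n23.live = -6  [d.lim * 3 - 48]
46. n23.val = 7  [d.lim - 7]
47. n17.live = "ryr"  [B.env ++ "r"]
48. n17.key = -3  [B.lim * -2 + 37]
49. n17.wid = "nqu"  [S₁.wid ++ "u"]
50. n10.pre = 22  [S.key + 25]
51. n1.pre = 3  [B.lim * 3 - 54]
52. n0.live = "kn"  ["kn"]
53. n0.key = 23  [S.lim + A.pre + 7]
54. n0.wid = "yu"  ["yu"]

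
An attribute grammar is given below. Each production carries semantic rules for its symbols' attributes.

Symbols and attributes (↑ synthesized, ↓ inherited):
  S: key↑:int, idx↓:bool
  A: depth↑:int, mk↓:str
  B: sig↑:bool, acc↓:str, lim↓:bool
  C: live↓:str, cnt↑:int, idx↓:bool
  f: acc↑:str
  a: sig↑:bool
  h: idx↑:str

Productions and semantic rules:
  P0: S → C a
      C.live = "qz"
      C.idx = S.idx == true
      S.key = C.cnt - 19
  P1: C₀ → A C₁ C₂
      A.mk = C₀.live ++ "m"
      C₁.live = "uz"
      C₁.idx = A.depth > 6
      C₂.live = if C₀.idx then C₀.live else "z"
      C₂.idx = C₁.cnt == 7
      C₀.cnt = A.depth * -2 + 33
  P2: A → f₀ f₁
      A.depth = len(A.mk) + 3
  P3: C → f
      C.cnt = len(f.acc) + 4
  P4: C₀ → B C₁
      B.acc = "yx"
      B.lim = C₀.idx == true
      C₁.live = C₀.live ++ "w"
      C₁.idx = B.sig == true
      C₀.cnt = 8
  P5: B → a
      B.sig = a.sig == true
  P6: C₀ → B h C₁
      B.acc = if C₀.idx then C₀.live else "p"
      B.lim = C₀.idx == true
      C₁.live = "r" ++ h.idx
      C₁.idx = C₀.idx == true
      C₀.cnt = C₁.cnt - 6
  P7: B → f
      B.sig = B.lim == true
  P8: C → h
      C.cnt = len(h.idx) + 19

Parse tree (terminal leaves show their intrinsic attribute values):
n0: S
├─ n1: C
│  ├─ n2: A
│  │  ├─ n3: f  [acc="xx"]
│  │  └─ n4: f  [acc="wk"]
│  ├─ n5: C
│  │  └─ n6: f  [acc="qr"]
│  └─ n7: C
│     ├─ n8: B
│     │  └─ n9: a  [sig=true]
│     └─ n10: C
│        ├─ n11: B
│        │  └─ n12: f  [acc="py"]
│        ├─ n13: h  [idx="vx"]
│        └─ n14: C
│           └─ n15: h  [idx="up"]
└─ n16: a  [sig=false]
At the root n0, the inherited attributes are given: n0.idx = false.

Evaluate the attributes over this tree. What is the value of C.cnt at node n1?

21

1. n0.idx = false  [given at root]
2. n1.live = "qz"  ["qz"]
3. n1.idx = false  [S.idx == true]
4. n2.mk = "qzm"  [C₀.live ++ "m"]
5. n3.acc = "xx"  [terminal]
6. n4.acc = "wk"  [terminal]
7. n2.depth = 6  [len(A.mk) + 3]
8. n5.live = "uz"  ["uz"]
9. n5.idx = false  [A.depth > 6]
10. n6.acc = "qr"  [terminal]
11. n5.cnt = 6  [len(f.acc) + 4]
12. n7.live = "z"  [if C₀.idx then C₀.live else "z"]
13. n7.idx = false  [C₁.cnt == 7]
14. n8.acc = "yx"  ["yx"]
15. n8.lim = false  [C₀.idx == true]
16. n9.sig = true  [terminal]
17. n8.sig = true  [a.sig == true]
18. n10.live = "zw"  [C₀.live ++ "w"]
19. n10.idx = true  [B.sig == true]
20. n11.acc = "zw"  [if C₀.idx then C₀.live else "p"]
21. n11.lim = true  [C₀.idx == true]
22. n12.acc = "py"  [terminal]
23. n11.sig = true  [B.lim == true]
24. n13.idx = "vx"  [terminal]
25. n14.live = "rvx"  ["r" ++ h.idx]
26. n14.idx = true  [C₀.idx == true]
27. n15.idx = "up"  [terminal]
28. n14.cnt = 21  [len(h.idx) + 19]
29. n10.cnt = 15  [C₁.cnt - 6]
30. n7.cnt = 8  [8]
31. n1.cnt = 21  [A.depth * -2 + 33]
32. n16.sig = false  [terminal]
33. n0.key = 2  [C.cnt - 19]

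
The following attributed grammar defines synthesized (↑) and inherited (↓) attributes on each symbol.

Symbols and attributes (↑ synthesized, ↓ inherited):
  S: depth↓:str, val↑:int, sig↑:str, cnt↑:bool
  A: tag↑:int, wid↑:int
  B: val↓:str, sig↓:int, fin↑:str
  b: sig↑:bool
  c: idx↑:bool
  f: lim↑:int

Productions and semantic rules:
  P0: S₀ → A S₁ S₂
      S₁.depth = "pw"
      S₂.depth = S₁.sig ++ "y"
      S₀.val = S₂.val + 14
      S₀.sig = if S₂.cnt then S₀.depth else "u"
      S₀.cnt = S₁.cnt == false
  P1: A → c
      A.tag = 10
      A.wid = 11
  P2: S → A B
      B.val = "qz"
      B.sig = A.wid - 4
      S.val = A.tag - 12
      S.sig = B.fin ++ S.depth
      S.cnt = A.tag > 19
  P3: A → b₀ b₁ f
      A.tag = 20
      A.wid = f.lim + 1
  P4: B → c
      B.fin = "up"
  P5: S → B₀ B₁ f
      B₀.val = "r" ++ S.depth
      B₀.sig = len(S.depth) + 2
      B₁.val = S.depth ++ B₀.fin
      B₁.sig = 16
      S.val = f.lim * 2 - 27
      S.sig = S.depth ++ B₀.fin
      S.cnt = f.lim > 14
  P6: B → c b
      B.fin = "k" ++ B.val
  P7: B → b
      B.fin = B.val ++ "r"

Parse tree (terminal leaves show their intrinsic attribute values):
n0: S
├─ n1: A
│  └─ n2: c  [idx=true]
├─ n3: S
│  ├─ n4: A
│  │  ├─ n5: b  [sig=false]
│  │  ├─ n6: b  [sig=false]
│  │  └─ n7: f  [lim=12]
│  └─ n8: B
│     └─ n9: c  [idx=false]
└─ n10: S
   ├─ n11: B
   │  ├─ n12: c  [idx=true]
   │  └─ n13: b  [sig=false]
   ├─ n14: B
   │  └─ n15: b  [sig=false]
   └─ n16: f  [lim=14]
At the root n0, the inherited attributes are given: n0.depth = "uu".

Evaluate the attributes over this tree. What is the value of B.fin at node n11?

"kruppwy"

1. n0.depth = "uu"  [given at root]
2. n2.idx = true  [terminal]
3. n1.tag = 10  [10]
4. n1.wid = 11  [11]
5. n3.depth = "pw"  ["pw"]
6. n5.sig = false  [terminal]
7. n6.sig = false  [terminal]
8. n7.lim = 12  [terminal]
9. n4.tag = 20  [20]
10. n4.wid = 13  [f.lim + 1]
11. n8.val = "qz"  ["qz"]
12. n8.sig = 9  [A.wid - 4]
13. n9.idx = false  [terminal]
14. n8.fin = "up"  ["up"]
15. n3.val = 8  [A.tag - 12]
16. n3.sig = "uppw"  [B.fin ++ S.depth]
17. n3.cnt = true  [A.tag > 19]
18. n10.depth = "uppwy"  [S₁.sig ++ "y"]
19. n11.val = "ruppwy"  ["r" ++ S.depth]
20. n11.sig = 7  [len(S.depth) + 2]
21. n12.idx = true  [terminal]
22. n13.sig = false  [terminal]
23. n11.fin = "kruppwy"  ["k" ++ B.val]
24. n14.val = "uppwykruppwy"  [S.depth ++ B₀.fin]
25. n14.sig = 16  [16]
26. n15.sig = false  [terminal]
27. n14.fin = "uppwykruppwyr"  [B.val ++ "r"]
28. n16.lim = 14  [terminal]
29. n10.val = 1  [f.lim * 2 - 27]
30. n10.sig = "uppwykruppwy"  [S.depth ++ B₀.fin]
31. n10.cnt = false  [f.lim > 14]
32. n0.val = 15  [S₂.val + 14]
33. n0.sig = "u"  [if S₂.cnt then S₀.depth else "u"]
34. n0.cnt = false  [S₁.cnt == false]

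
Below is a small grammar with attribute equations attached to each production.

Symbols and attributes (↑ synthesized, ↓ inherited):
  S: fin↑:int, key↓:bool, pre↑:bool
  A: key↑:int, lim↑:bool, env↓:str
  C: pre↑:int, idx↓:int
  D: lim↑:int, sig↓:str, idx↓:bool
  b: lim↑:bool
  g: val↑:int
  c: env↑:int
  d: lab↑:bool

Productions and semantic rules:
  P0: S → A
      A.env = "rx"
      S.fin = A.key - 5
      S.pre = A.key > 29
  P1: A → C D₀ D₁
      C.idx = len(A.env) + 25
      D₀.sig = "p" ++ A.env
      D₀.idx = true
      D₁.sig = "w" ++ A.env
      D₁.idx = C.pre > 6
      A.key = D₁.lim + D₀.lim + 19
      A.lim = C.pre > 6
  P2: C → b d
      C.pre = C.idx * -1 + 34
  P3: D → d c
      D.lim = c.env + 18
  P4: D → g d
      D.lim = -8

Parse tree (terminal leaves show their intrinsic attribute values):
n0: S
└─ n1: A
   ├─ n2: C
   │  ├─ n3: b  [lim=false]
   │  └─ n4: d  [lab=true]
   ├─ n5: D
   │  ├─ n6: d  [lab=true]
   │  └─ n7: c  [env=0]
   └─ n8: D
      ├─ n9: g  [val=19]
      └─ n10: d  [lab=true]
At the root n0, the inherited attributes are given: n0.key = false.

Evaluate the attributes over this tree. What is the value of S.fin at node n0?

1. n0.key = false  [given at root]
2. n1.env = "rx"  ["rx"]
3. n2.idx = 27  [len(A.env) + 25]
4. n3.lim = false  [terminal]
5. n4.lab = true  [terminal]
6. n2.pre = 7  [C.idx * -1 + 34]
7. n5.sig = "prx"  ["p" ++ A.env]
8. n5.idx = true  [true]
9. n6.lab = true  [terminal]
10. n7.env = 0  [terminal]
11. n5.lim = 18  [c.env + 18]
12. n8.sig = "wrx"  ["w" ++ A.env]
13. n8.idx = true  [C.pre > 6]
14. n9.val = 19  [terminal]
15. n10.lab = true  [terminal]
16. n8.lim = -8  [-8]
17. n1.key = 29  [D₁.lim + D₀.lim + 19]
18. n1.lim = true  [C.pre > 6]
19. n0.fin = 24  [A.key - 5]
20. n0.pre = false  [A.key > 29]

24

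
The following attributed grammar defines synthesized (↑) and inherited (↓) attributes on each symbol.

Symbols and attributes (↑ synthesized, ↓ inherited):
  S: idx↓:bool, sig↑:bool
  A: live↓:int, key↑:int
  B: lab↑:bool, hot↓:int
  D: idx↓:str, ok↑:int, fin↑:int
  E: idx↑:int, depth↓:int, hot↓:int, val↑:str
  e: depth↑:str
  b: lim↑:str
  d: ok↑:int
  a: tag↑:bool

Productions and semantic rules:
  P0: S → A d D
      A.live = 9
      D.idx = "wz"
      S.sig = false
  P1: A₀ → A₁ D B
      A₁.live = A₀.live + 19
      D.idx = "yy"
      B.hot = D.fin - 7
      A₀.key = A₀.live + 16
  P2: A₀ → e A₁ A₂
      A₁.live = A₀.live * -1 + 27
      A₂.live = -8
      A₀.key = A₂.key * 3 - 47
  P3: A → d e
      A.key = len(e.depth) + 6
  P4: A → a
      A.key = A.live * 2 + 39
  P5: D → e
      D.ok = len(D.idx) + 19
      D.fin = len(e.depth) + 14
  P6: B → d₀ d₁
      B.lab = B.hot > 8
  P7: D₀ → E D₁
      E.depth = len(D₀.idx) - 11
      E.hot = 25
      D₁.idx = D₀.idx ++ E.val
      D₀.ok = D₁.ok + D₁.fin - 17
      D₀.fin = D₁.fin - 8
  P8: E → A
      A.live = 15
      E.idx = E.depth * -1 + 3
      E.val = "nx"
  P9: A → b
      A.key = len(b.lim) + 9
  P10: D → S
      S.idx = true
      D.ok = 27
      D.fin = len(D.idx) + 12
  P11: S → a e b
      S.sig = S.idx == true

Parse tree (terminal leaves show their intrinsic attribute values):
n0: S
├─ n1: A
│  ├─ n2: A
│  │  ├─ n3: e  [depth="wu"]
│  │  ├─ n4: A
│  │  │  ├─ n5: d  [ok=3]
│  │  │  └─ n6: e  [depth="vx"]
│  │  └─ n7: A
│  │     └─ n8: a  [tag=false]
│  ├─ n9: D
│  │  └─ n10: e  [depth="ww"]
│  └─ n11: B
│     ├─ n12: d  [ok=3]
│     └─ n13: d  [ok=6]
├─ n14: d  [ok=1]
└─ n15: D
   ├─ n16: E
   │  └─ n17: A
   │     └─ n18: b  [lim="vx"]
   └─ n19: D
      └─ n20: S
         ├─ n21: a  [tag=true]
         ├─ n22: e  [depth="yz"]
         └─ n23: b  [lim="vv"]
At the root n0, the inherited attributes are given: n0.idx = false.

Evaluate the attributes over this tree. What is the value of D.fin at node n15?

1. n0.idx = false  [given at root]
2. n1.live = 9  [9]
3. n2.live = 28  [A₀.live + 19]
4. n3.depth = "wu"  [terminal]
5. n4.live = -1  [A₀.live * -1 + 27]
6. n5.ok = 3  [terminal]
7. n6.depth = "vx"  [terminal]
8. n4.key = 8  [len(e.depth) + 6]
9. n7.live = -8  [-8]
10. n8.tag = false  [terminal]
11. n7.key = 23  [A.live * 2 + 39]
12. n2.key = 22  [A₂.key * 3 - 47]
13. n9.idx = "yy"  ["yy"]
14. n10.depth = "ww"  [terminal]
15. n9.ok = 21  [len(D.idx) + 19]
16. n9.fin = 16  [len(e.depth) + 14]
17. n11.hot = 9  [D.fin - 7]
18. n12.ok = 3  [terminal]
19. n13.ok = 6  [terminal]
20. n11.lab = true  [B.hot > 8]
21. n1.key = 25  [A₀.live + 16]
22. n14.ok = 1  [terminal]
23. n15.idx = "wz"  ["wz"]
24. n16.depth = -9  [len(D₀.idx) - 11]
25. n16.hot = 25  [25]
26. n17.live = 15  [15]
27. n18.lim = "vx"  [terminal]
28. n17.key = 11  [len(b.lim) + 9]
29. n16.idx = 12  [E.depth * -1 + 3]
30. n16.val = "nx"  ["nx"]
31. n19.idx = "wznx"  [D₀.idx ++ E.val]
32. n20.idx = true  [true]
33. n21.tag = true  [terminal]
34. n22.depth = "yz"  [terminal]
35. n23.lim = "vv"  [terminal]
36. n20.sig = true  [S.idx == true]
37. n19.ok = 27  [27]
38. n19.fin = 16  [len(D.idx) + 12]
39. n15.ok = 26  [D₁.ok + D₁.fin - 17]
40. n15.fin = 8  [D₁.fin - 8]
41. n0.sig = false  [false]

8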